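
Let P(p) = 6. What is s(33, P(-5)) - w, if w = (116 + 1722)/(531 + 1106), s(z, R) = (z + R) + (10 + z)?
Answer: 132396/1637 ≈ 80.877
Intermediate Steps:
s(z, R) = 10 + R + 2*z (s(z, R) = (R + z) + (10 + z) = 10 + R + 2*z)
w = 1838/1637 ≈ 1.1228
s(33, P(-5)) - w = (10 + 6 + 2*33) - 1*1838/1637 = (10 + 6 + 66) - 1838/1637 = 82 - 1838/1637 = 132396/1637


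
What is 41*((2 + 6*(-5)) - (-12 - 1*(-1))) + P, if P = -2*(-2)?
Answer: -693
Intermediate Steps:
P = 4
41*((2 + 6*(-5)) - (-12 - 1*(-1))) + P = 41*((2 + 6*(-5)) - (-12 - 1*(-1))) + 4 = 41*((2 - 30) - (-12 + 1)) + 4 = 41*(-28 - 1*(-11)) + 4 = 41*(-28 + 11) + 4 = 41*(-17) + 4 = -697 + 4 = -693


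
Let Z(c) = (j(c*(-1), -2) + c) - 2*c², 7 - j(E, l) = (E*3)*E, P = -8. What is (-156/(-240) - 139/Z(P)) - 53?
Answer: -333307/6420 ≈ -51.917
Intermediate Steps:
j(E, l) = 7 - 3*E² (j(E, l) = 7 - E*3*E = 7 - 3*E*E = 7 - 3*E²)
Z(c) = 7 + c - 5*c² (Z(c) = ((7 - 3*c²) + c) - 2*c² = (7 + c - 3*c²) - 2*c² = 7 + c - 5*c²)
(-156/(-240) - 139/Z(P)) - 53 = (-156/(-240) - 139/(7 - 8 - 5*(-8)²)) - 53 = (-156*(-1/240) - 139/(7 - 8 - 5*64)) - 53 = (13/20 - 139/(7 - 8 - 320)) - 53 = (13/20 - 139/(-321)) - 53 = (13/20 - 139*(-1/321)) - 53 = (13/20 + 139/321) - 53 = 6953/6420 - 53 = -333307/6420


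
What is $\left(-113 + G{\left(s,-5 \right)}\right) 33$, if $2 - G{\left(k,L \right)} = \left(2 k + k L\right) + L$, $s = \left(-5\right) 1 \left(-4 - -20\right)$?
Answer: $-11418$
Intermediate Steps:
$s = -80$ ($s = - 5 \left(-4 + 20\right) = \left(-5\right) 16 = -80$)
$G{\left(k,L \right)} = 2 - L - 2 k - L k$ ($G{\left(k,L \right)} = 2 - \left(\left(2 k + k L\right) + L\right) = 2 - \left(\left(2 k + L k\right) + L\right) = 2 - \left(L + 2 k + L k\right) = 2 - L - 2 k - L k$)
$\left(-113 + G{\left(s,-5 \right)}\right) 33 = \left(-113 - \left(-167 + 400\right)\right) 33 = \left(-113 + \left(2 + 5 + 160 - 400\right)\right) 33 = \left(-113 - 233\right) 33 = \left(-346\right) 33 = -11418$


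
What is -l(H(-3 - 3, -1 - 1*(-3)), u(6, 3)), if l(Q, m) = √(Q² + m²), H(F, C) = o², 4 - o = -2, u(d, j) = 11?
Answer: -√1417 ≈ -37.643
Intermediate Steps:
o = 6 (o = 4 - 1*(-2) = 4 + 2 = 6)
H(F, C) = 36 (H(F, C) = 6² = 36)
-l(H(-3 - 3, -1 - 1*(-3)), u(6, 3)) = -√(36² + 11²) = -√(1296 + 121) = -√1417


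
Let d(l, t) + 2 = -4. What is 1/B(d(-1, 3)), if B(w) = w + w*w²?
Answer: -1/222 ≈ -0.0045045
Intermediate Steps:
d(l, t) = -6 (d(l, t) = -2 - 4 = -6)
B(w) = w + w³
1/B(d(-1, 3)) = 1/(-6 + (-6)³) = 1/(-6 - 216) = 1/(-222) = -1/222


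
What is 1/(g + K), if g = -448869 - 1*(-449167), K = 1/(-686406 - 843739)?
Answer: 1530145/455983209 ≈ 0.0033557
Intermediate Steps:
K = -1/1530145 (K = 1/(-1530145) = -1/1530145 ≈ -6.5353e-7)
g = 298 (g = -448869 + 449167 = 298)
1/(g + K) = 1/(298 - 1/1530145) = 1/(455983209/1530145) = 1530145/455983209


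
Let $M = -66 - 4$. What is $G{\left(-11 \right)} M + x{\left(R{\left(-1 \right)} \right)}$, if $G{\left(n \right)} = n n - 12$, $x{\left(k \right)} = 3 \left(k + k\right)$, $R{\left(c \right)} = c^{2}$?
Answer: $-7624$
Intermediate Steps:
$M = -70$
$x{\left(k \right)} = 6 k$ ($x{\left(k \right)} = 3 \cdot 2 k = 6 k$)
$G{\left(n \right)} = -12 + n^{2}$ ($G{\left(n \right)} = n^{2} - 12 = -12 + n^{2}$)
$G{\left(-11 \right)} M + x{\left(R{\left(-1 \right)} \right)} = \left(-12 + \left(-11\right)^{2}\right) \left(-70\right) + 6 \left(-1\right)^{2} = \left(-12 + 121\right) \left(-70\right) + 6 \cdot 1 = 109 \left(-70\right) + 6 = -7630 + 6 = -7624$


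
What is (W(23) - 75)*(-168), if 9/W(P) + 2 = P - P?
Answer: 13356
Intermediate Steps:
W(P) = -9/2 (W(P) = 9/(-2 + (P - P)) = 9/(-2 + 0) = 9/(-2) = 9*(-½) = -9/2)
(W(23) - 75)*(-168) = (-9/2 - 75)*(-168) = -159/2*(-168) = 13356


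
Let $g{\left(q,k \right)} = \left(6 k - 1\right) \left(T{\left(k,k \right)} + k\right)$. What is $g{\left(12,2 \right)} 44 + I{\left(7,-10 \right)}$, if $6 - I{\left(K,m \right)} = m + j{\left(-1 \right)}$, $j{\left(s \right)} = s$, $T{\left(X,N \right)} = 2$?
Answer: $1953$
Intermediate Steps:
$g{\left(q,k \right)} = \left(-1 + 6 k\right) \left(2 + k\right)$ ($g{\left(q,k \right)} = \left(6 k - 1\right) \left(2 + k\right) = \left(-1 + 6 k\right) \left(2 + k\right)$)
$I{\left(K,m \right)} = 7 - m$ ($I{\left(K,m \right)} = 6 - \left(m - 1\right) = 6 - \left(-1 + m\right) = 7 - m$)
$g{\left(12,2 \right)} 44 + I{\left(7,-10 \right)} = \left(-2 + 6 \cdot 2^{2} + 11 \cdot 2\right) 44 + \left(7 - -10\right) = \left(-2 + 6 \cdot 4 + 22\right) 44 + \left(7 + 10\right) = \left(-2 + 24 + 22\right) 44 + 17 = 44 \cdot 44 + 17 = 1936 + 17 = 1953$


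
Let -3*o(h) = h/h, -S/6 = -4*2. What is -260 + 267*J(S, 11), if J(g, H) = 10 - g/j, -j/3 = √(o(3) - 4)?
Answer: 2410 - 4272*I*√39/13 ≈ 2410.0 - 2052.2*I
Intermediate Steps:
S = 48 (S = -(-24)*2 = -6*(-8) = 48)
o(h) = -⅓ (o(h) = -h/(3*h) = -⅓*1 = -⅓)
j = -I*√39 (j = -3*√(-⅓ - 4) = -I*√39 ≈ -6.245*I)
J(g, H) = 10 - I*g*√39/39 (J(g, H) = 10 - g/((-I*√39)) = 10 - g*I*√39/39 = 10 - I*g*√39/39)
-260 + 267*J(S, 11) = -260 + 267*(10 - 1/39*I*48*√39) = -260 + 267*(10 - 16*I*√39/13) = -260 + (2670 - 4272*I*√39/13) = 2410 - 4272*I*√39/13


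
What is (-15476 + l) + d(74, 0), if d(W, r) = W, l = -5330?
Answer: -20732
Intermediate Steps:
(-15476 + l) + d(74, 0) = (-15476 - 5330) + 74 = -20806 + 74 = -20732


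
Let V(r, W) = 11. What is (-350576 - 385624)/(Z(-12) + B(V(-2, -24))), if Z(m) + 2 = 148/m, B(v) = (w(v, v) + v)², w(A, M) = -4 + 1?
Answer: -2208600/149 ≈ -14823.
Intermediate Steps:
w(A, M) = -3
B(v) = (-3 + v)²
Z(m) = -2 + 148/m
(-350576 - 385624)/(Z(-12) + B(V(-2, -24))) = (-350576 - 385624)/((-2 + 148/(-12)) + (-3 + 11)²) = -736200/((-2 + 148*(-1/12)) + 8²) = -736200/((-2 - 37/3) + 64) = -736200/(-43/3 + 64) = -736200/149/3 = -736200*3/149 = -2208600/149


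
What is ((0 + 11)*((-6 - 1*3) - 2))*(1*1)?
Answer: -121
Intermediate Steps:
((0 + 11)*((-6 - 1*3) - 2))*(1*1) = (11*((-6 - 3) - 2))*1 = (11*(-9 - 2))*1 = (11*(-11))*1 = -121*1 = -121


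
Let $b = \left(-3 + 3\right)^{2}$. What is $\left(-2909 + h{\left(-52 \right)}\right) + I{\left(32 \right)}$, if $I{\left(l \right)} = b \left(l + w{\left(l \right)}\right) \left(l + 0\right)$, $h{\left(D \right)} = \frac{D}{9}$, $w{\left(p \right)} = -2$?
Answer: $- \frac{26233}{9} \approx -2914.8$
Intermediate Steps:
$h{\left(D \right)} = \frac{D}{9}$ ($h{\left(D \right)} = D \frac{1}{9} = \frac{D}{9}$)
$b = 0$ ($b = 0^{2} = 0$)
$I{\left(l \right)} = 0$ ($I{\left(l \right)} = 0 \left(l - 2\right) \left(l + 0\right) = 0 \left(-2 + l\right) l = 0 l \left(-2 + l\right) = 0$)
$\left(-2909 + h{\left(-52 \right)}\right) + I{\left(32 \right)} = \left(-2909 + \frac{1}{9} \left(-52\right)\right) + 0 = \left(-2909 - \frac{52}{9}\right) + 0 = - \frac{26233}{9} + 0 = - \frac{26233}{9}$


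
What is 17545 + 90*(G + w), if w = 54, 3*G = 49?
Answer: 23875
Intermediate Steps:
G = 49/3 (G = (⅓)*49 = 49/3 ≈ 16.333)
17545 + 90*(G + w) = 17545 + 90*(49/3 + 54) = 17545 + 90*(211/3) = 17545 + 6330 = 23875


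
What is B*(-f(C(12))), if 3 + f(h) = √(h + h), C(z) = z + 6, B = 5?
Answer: -15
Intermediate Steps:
C(z) = 6 + z
f(h) = -3 + √2*√h (f(h) = -3 + √(h + h) = -3 + √(2*h) = -3 + √2*√h)
B*(-f(C(12))) = 5*(-(-3 + √2*√(6 + 12))) = 5*(-(-3 + √2*√18)) = 5*(-(-3 + √2*(3*√2))) = 5*(-(-3 + 6)) = 5*(-1*3) = 5*(-3) = -15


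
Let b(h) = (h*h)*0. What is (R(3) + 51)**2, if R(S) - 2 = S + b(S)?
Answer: 3136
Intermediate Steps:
b(h) = 0 (b(h) = h**2*0 = 0)
R(S) = 2 + S (R(S) = 2 + (S + 0) = 2 + S)
(R(3) + 51)**2 = ((2 + 3) + 51)**2 = (5 + 51)**2 = 56**2 = 3136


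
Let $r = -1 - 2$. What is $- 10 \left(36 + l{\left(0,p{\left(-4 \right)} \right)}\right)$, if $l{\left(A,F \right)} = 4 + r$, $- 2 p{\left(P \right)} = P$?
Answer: $-370$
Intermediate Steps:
$r = -3$ ($r = -1 - 2 = -3$)
$p{\left(P \right)} = - \frac{P}{2}$
$l{\left(A,F \right)} = 1$ ($l{\left(A,F \right)} = 4 - 3 = 1$)
$- 10 \left(36 + l{\left(0,p{\left(-4 \right)} \right)}\right) = - 10 \left(36 + 1\right) = \left(-10\right) 37 = -370$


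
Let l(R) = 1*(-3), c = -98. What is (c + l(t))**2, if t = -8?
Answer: 10201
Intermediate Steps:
l(R) = -3
(c + l(t))**2 = (-98 - 3)**2 = (-101)**2 = 10201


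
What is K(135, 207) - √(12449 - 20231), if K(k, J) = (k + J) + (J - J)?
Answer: 342 - I*√7782 ≈ 342.0 - 88.216*I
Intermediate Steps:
K(k, J) = J + k (K(k, J) = (J + k) + 0 = J + k)
K(135, 207) - √(12449 - 20231) = (207 + 135) - √(12449 - 20231) = 342 - √(-7782) = 342 - I*√7782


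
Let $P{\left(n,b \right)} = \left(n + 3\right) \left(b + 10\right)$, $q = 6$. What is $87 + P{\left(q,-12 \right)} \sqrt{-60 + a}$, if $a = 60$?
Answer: $87$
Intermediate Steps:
$P{\left(n,b \right)} = \left(3 + n\right) \left(10 + b\right)$
$87 + P{\left(q,-12 \right)} \sqrt{-60 + a} = 87 + \left(30 + 3 \left(-12\right) + 10 \cdot 6 - 72\right) \sqrt{-60 + 60} = 87 + \left(30 - 36 + 60 - 72\right) \sqrt{0} = 87 - 0 = 87 + 0 = 87$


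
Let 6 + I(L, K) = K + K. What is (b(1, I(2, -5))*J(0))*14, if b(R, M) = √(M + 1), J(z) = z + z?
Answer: 0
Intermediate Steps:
I(L, K) = -6 + 2*K (I(L, K) = -6 + (K + K) = -6 + 2*K)
J(z) = 2*z
b(R, M) = √(1 + M)
(b(1, I(2, -5))*J(0))*14 = (√(1 + (-6 + 2*(-5)))*(2*0))*14 = (√(1 + (-6 - 10))*0)*14 = (√(1 - 16)*0)*14 = (√(-15)*0)*14 = ((I*√15)*0)*14 = 0*14 = 0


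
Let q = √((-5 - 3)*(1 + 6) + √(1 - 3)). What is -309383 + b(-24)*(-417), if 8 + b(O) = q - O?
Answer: -316055 - 417*√(-56 + I*√2) ≈ -3.1609e+5 - 3120.8*I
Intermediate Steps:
q = √(-56 + I*√2) (q = √(-8*7 + √(-2)) = √(-56 + I*√2) ≈ 0.09448 + 7.4839*I)
b(O) = -8 + √(-56 + I*√2) - O (b(O) = -8 + (√(-56 + I*√2) - O) = -8 + √(-56 + I*√2) - O)
-309383 + b(-24)*(-417) = -309383 + (-8 + √(-56 + I*√2) - 1*(-24))*(-417) = -309383 + (-8 + √(-56 + I*√2) + 24)*(-417) = -309383 + (16 + √(-56 + I*√2))*(-417) = -309383 + (-6672 - 417*√(-56 + I*√2)) = -316055 - 417*√(-56 + I*√2)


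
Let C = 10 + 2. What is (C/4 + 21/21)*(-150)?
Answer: -600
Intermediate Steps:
C = 12
(C/4 + 21/21)*(-150) = (12/4 + 21/21)*(-150) = (12*(1/4) + 21*(1/21))*(-150) = (3 + 1)*(-150) = 4*(-150) = -600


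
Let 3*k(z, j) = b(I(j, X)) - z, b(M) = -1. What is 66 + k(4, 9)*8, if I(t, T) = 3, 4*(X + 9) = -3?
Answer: 158/3 ≈ 52.667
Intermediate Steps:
X = -39/4 (X = -9 + (¼)*(-3) = -9 - ¾ = -39/4 ≈ -9.7500)
k(z, j) = -⅓ - z/3 (k(z, j) = (-1 - z)/3 = -⅓ - z/3)
66 + k(4, 9)*8 = 66 + (-⅓ - ⅓*4)*8 = 66 + (-⅓ - 4/3)*8 = 66 - 5/3*8 = 66 - 40/3 = 158/3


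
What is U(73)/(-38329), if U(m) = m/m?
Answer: -1/38329 ≈ -2.6090e-5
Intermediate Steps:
U(m) = 1
U(73)/(-38329) = 1/(-38329) = 1*(-1/38329) = -1/38329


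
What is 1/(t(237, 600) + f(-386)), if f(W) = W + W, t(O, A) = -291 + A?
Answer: -1/463 ≈ -0.0021598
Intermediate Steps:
f(W) = 2*W
1/(t(237, 600) + f(-386)) = 1/((-291 + 600) + 2*(-386)) = 1/(309 - 772) = 1/(-463) = -1/463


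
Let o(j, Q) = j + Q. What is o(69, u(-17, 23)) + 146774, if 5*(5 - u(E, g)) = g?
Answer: 734217/5 ≈ 1.4684e+5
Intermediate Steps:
u(E, g) = 5 - g/5
o(j, Q) = Q + j
o(69, u(-17, 23)) + 146774 = ((5 - 1/5*23) + 69) + 146774 = ((5 - 23/5) + 69) + 146774 = (2/5 + 69) + 146774 = 347/5 + 146774 = 734217/5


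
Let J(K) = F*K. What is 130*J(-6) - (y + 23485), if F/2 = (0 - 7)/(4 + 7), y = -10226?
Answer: -134929/11 ≈ -12266.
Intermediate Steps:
F = -14/11 (F = 2*((0 - 7)/(4 + 7)) = 2*(-7/11) = -14/11 ≈ -1.2727)
J(K) = -14*K/11
130*J(-6) - (y + 23485) = 130*(-14/11*(-6)) - (-10226 + 23485) = 130*(84/11) - 1*13259 = 10920/11 - 13259 = -134929/11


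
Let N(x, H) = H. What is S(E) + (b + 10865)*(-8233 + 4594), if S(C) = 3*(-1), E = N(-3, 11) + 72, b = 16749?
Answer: -100487349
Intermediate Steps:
E = 83 (E = 11 + 72 = 83)
S(C) = -3
S(E) + (b + 10865)*(-8233 + 4594) = -3 + (16749 + 10865)*(-8233 + 4594) = -3 + 27614*(-3639) = -3 - 100487346 = -100487349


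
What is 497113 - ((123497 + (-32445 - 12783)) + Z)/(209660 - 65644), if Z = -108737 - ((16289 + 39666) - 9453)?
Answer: 35796151389/72008 ≈ 4.9711e+5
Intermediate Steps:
Z = -155239 (Z = -108737 - (55955 - 9453) = -108737 - 1*46502 = -108737 - 46502 = -155239)
497113 - ((123497 + (-32445 - 12783)) + Z)/(209660 - 65644) = 497113 - ((123497 + (-32445 - 12783)) - 155239)/(209660 - 65644) = 497113 - ((123497 - 45228) - 155239)/144016 = 497113 - (78269 - 155239)/144016 = 497113 - (-76970)/144016 = 497113 - 1*(-38485/72008) = 497113 + 38485/72008 = 35796151389/72008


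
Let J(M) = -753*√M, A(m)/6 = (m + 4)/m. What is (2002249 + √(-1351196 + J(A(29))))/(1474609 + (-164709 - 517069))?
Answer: 2002249/792831 + √(-1136355836 - 65511*√638)/22992099 ≈ 2.5254 + 0.0014672*I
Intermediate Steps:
A(m) = 6*(4 + m)/m (A(m) = 6*((m + 4)/m) = 6*((4 + m)/m) = 6*(4 + m)/m)
(2002249 + √(-1351196 + J(A(29))))/(1474609 + (-164709 - 517069)) = (2002249 + √(-1351196 - 753*√(6 + 24/29)))/(1474609 + (-164709 - 517069)) = (2002249 + √(-1351196 - 753*√(6 + 24*(1/29))))/(1474609 - 681778) = (2002249 + √(-1351196 - 753*√(6 + 24/29)))/792831 = (2002249 + √(-1351196 - 2259*√638/29))*(1/792831) = 2002249/792831 + √(-1351196 - 2259*√638/29)/792831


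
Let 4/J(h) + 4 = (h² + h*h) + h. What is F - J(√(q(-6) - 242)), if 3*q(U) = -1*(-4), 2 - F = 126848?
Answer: -134590066410/1061051 + 114*I*√6/1061051 ≈ -1.2685e+5 + 0.00026317*I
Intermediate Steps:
F = -126846 (F = 2 - 1*126848 = 2 - 126848 = -126846)
q(U) = 4/3 (q(U) = (-1*(-4))/3 = (⅓)*4 = 4/3)
J(h) = 4/(-4 + h + 2*h²) (J(h) = 4/(-4 + ((h² + h*h) + h)) = 4/(-4 + ((h² + h²) + h)) = 4/(-4 + (2*h² + h)) = 4/(-4 + (h + 2*h²)) = 4/(-4 + h + 2*h²))
F - J(√(q(-6) - 242)) = -126846 - 4/(-4 + √(4/3 - 242) + 2*(√(4/3 - 242))²) = -126846 - 4/(-4 + √(-722/3) + 2*(√(-722/3))²) = -126846 - 4/(-4 + 19*I*√6/3 + 2*(19*I*√6/3)²) = -126846 - 4/(-4 + 19*I*√6/3 + 2*(-722/3)) = -126846 - 4/(-4 + 19*I*√6/3 - 1444/3) = -126846 - 4/(-1456/3 + 19*I*√6/3)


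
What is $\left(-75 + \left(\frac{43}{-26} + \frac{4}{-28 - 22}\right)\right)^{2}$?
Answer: $\frac{2487715129}{422500} \approx 5888.1$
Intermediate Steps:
$\left(-75 + \left(\frac{43}{-26} + \frac{4}{-28 - 22}\right)\right)^{2} = \left(-75 + \left(43 \left(- \frac{1}{26}\right) + \frac{4}{-28 - 22}\right)\right)^{2} = \left(-75 - \left(\frac{43}{26} - \frac{4}{-50}\right)\right)^{2} = \left(-75 + \left(- \frac{43}{26} + 4 \left(- \frac{1}{50}\right)\right)\right)^{2} = \left(-75 - \frac{1127}{650}\right)^{2} = \left(- \frac{49877}{650}\right)^{2} = \frac{2487715129}{422500}$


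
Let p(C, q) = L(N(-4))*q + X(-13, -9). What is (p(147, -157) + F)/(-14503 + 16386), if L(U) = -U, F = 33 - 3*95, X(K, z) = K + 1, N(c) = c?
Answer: -892/1883 ≈ -0.47371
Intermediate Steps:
X(K, z) = 1 + K
F = -252 (F = 33 - 285 = -252)
p(C, q) = -12 + 4*q (p(C, q) = (-1*(-4))*q + (1 - 13) = 4*q - 12 = -12 + 4*q)
(p(147, -157) + F)/(-14503 + 16386) = ((-12 + 4*(-157)) - 252)/(-14503 + 16386) = ((-12 - 628) - 252)/1883 = (-640 - 252)*(1/1883) = -892*1/1883 = -892/1883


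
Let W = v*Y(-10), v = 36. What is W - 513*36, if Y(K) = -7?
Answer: -18720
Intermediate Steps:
W = -252 (W = 36*(-7) = -252)
W - 513*36 = -252 - 513*36 = -252 - 1*18468 = -252 - 18468 = -18720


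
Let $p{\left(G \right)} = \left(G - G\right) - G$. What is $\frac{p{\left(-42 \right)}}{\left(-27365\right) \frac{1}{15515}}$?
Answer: $- \frac{130326}{5473} \approx -23.813$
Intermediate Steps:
$p{\left(G \right)} = - G$ ($p{\left(G \right)} = 0 - G = - G$)
$\frac{p{\left(-42 \right)}}{\left(-27365\right) \frac{1}{15515}} = \frac{\left(-1\right) \left(-42\right)}{\left(-27365\right) \frac{1}{15515}} = \frac{42}{\left(-27365\right) \frac{1}{15515}} = \frac{42}{- \frac{5473}{3103}} = 42 \left(- \frac{3103}{5473}\right) = - \frac{130326}{5473}$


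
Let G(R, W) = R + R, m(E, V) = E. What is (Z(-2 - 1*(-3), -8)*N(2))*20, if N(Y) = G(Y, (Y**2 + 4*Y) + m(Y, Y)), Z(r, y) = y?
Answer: -640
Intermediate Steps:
G(R, W) = 2*R
N(Y) = 2*Y
(Z(-2 - 1*(-3), -8)*N(2))*20 = -16*2*20 = -8*4*20 = -32*20 = -640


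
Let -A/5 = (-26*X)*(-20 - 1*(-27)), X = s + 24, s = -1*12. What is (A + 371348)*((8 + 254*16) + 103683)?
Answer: 41191288340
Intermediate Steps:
s = -12
X = 12 (X = -12 + 24 = 12)
A = 10920 (A = -5*(-26*12)*(-20 - 1*(-27)) = -(-1560)*(-20 + 27) = -(-1560)*7 = -5*(-2184) = 10920)
(A + 371348)*((8 + 254*16) + 103683) = (10920 + 371348)*((8 + 254*16) + 103683) = 382268*((8 + 4064) + 103683) = 382268*(4072 + 103683) = 382268*107755 = 41191288340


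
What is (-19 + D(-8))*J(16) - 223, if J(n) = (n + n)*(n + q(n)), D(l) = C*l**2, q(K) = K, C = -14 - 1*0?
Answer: -937183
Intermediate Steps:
C = -14 (C = -14 + 0 = -14)
D(l) = -14*l**2
J(n) = 4*n**2 (J(n) = (n + n)*(n + n) = (2*n)*(2*n) = 4*n**2)
(-19 + D(-8))*J(16) - 223 = (-19 - 14*(-8)**2)*(4*16**2) - 223 = (-19 - 14*64)*(4*256) - 223 = (-19 - 896)*1024 - 223 = -915*1024 - 223 = -936960 - 223 = -937183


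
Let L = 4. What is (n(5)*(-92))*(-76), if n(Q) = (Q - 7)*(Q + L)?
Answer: -125856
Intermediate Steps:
n(Q) = (-7 + Q)*(4 + Q) (n(Q) = (Q - 7)*(Q + 4) = (-7 + Q)*(4 + Q))
(n(5)*(-92))*(-76) = ((-28 + 5**2 - 3*5)*(-92))*(-76) = ((-28 + 25 - 15)*(-92))*(-76) = -18*(-92)*(-76) = 1656*(-76) = -125856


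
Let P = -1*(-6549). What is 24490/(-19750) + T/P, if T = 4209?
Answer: -32598/54575 ≈ -0.59731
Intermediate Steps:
P = 6549
24490/(-19750) + T/P = 24490/(-19750) + 4209/6549 = 24490*(-1/19750) + 4209*(1/6549) = -31/25 + 1403/2183 = -32598/54575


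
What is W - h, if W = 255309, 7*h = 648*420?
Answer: 216429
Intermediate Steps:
h = 38880 (h = (648*420)/7 = (1/7)*272160 = 38880)
W - h = 255309 - 1*38880 = 255309 - 38880 = 216429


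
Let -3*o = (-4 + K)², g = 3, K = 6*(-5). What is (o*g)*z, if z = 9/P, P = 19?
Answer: -10404/19 ≈ -547.58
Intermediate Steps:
K = -30
o = -1156/3 (o = -(-4 - 30)²/3 = -⅓*(-34)² = -⅓*1156 = -1156/3 ≈ -385.33)
z = 9/19 ≈ 0.47368
(o*g)*z = -1156/3*3*(9/19) = -1156*9/19 = -10404/19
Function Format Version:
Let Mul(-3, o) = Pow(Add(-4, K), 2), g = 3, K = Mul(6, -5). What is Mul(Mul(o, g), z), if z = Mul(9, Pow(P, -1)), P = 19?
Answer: Rational(-10404, 19) ≈ -547.58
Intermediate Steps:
K = -30
o = Rational(-1156, 3) (o = Mul(Rational(-1, 3), Pow(Add(-4, -30), 2)) = Mul(Rational(-1, 3), Pow(-34, 2)) = Mul(Rational(-1, 3), 1156) = Rational(-1156, 3) ≈ -385.33)
z = Rational(9, 19) (z = Mul(9, Pow(19, -1)) = Mul(9, Rational(1, 19)) = Rational(9, 19) ≈ 0.47368)
Mul(Mul(o, g), z) = Mul(Mul(Rational(-1156, 3), 3), Rational(9, 19)) = Mul(-1156, Rational(9, 19)) = Rational(-10404, 19)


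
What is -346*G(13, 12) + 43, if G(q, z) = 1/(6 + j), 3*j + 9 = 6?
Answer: -131/5 ≈ -26.200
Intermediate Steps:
j = -1 (j = -3 + (⅓)*6 = -3 + 2 = -1)
G(q, z) = ⅕ (G(q, z) = 1/(6 - 1) = 1/5 = ⅕)
-346*G(13, 12) + 43 = -346*⅕ + 43 = -346/5 + 43 = -131/5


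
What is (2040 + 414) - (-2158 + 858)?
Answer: 3754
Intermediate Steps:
(2040 + 414) - (-2158 + 858) = 2454 - 1*(-1300) = 2454 + 1300 = 3754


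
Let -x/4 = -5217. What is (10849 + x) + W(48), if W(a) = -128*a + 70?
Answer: 25643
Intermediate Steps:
x = 20868 (x = -4*(-5217) = 20868)
W(a) = 70 - 128*a
(10849 + x) + W(48) = (10849 + 20868) + (70 - 128*48) = 31717 + (70 - 6144) = 31717 - 6074 = 25643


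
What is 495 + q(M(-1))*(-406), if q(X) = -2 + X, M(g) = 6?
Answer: -1129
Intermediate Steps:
495 + q(M(-1))*(-406) = 495 + (-2 + 6)*(-406) = 495 + 4*(-406) = 495 - 1624 = -1129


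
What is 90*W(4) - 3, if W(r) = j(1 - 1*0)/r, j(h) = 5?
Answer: 219/2 ≈ 109.50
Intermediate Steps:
W(r) = 5/r
90*W(4) - 3 = 90*(5/4) - 3 = 225/2 - 3 = 219/2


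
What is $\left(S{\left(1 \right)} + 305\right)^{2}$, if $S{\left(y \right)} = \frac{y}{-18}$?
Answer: $\frac{30129121}{324} \approx 92991.0$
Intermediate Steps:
$S{\left(y \right)} = - \frac{y}{18}$ ($S{\left(y \right)} = y \left(- \frac{1}{18}\right) = - \frac{y}{18}$)
$\left(S{\left(1 \right)} + 305\right)^{2} = \left(\left(- \frac{1}{18}\right) 1 + 305\right)^{2} = \left(- \frac{1}{18} + 305\right)^{2} = \left(\frac{5489}{18}\right)^{2} = \frac{30129121}{324}$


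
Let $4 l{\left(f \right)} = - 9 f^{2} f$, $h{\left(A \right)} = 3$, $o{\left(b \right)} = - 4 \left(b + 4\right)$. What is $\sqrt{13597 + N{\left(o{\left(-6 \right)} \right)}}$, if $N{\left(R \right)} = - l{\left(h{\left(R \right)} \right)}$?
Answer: $\frac{\sqrt{54631}}{2} \approx 116.87$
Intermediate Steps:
$o{\left(b \right)} = -16 - 4 b$ ($o{\left(b \right)} = - 4 \left(4 + b\right) = -16 - 4 b$)
$l{\left(f \right)} = - \frac{9 f^{3}}{4}$ ($l{\left(f \right)} = \frac{- 9 f^{2} f}{4} = \frac{\left(-9\right) f^{3}}{4} = - \frac{9 f^{3}}{4}$)
$N{\left(R \right)} = \frac{243}{4}$ ($N{\left(R \right)} = - \frac{\left(-9\right) 3^{3}}{4} = - \frac{\left(-9\right) 27}{4} = \left(-1\right) \left(- \frac{243}{4}\right) = \frac{243}{4}$)
$\sqrt{13597 + N{\left(o{\left(-6 \right)} \right)}} = \sqrt{13597 + \frac{243}{4}} = \sqrt{\frac{54631}{4}} = \frac{\sqrt{54631}}{2}$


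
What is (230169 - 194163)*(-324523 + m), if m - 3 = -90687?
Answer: -14949943242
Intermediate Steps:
m = -90684 (m = 3 - 90687 = -90684)
(230169 - 194163)*(-324523 + m) = (230169 - 194163)*(-324523 - 90684) = 36006*(-415207) = -14949943242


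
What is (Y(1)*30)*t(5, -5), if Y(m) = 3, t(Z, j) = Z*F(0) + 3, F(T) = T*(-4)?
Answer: 270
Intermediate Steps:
F(T) = -4*T
t(Z, j) = 3 (t(Z, j) = Z*(-4*0) + 3 = Z*0 + 3 = 0 + 3 = 3)
(Y(1)*30)*t(5, -5) = (3*30)*3 = 90*3 = 270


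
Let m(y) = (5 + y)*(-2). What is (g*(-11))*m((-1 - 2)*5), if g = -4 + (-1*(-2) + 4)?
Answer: -440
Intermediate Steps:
m(y) = -10 - 2*y
g = 2 (g = -4 + (2 + 4) = -4 + 6 = 2)
(g*(-11))*m((-1 - 2)*5) = (2*(-11))*(-10 - 2*(-1 - 2)*5) = -22*(-10 - (-6)*5) = -22*(-10 - 2*(-15)) = -22*(-10 + 30) = -22*20 = -440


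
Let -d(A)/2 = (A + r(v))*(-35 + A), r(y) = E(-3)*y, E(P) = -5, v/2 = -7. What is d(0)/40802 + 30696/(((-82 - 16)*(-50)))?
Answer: 159558524/24991225 ≈ 6.3846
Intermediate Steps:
v = -14 (v = 2*(-7) = -14)
r(y) = -5*y
d(A) = -2*(-35 + A)*(70 + A) (d(A) = -2*(A - 5*(-14))*(-35 + A) = -2*(A + 70)*(-35 + A) = -2*(70 + A)*(-35 + A) = -2*(-35 + A)*(70 + A))
d(0)/40802 + 30696/(((-82 - 16)*(-50))) = (4900 - 70*0 - 2*0²)/40802 + 30696/(((-82 - 16)*(-50))) = (4900 + 0 - 2*0)*(1/40802) + 30696/((-98*(-50))) = (4900 + 0 + 0)*(1/40802) + 30696/4900 = 4900*(1/40802) + 30696*(1/4900) = 2450/20401 + 7674/1225 = 159558524/24991225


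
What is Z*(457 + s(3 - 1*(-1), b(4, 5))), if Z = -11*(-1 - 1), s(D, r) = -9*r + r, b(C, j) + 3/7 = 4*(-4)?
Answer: 90618/7 ≈ 12945.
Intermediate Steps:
b(C, j) = -115/7 (b(C, j) = -3/7 + 4*(-4) = -3/7 - 16 = -115/7)
s(D, r) = -8*r
Z = 22 (Z = -11*(-2) = 22)
Z*(457 + s(3 - 1*(-1), b(4, 5))) = 22*(457 - 8*(-115/7)) = 22*(457 + 920/7) = 22*(4119/7) = 90618/7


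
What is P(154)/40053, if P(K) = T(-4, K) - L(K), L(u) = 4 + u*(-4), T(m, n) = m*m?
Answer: 628/40053 ≈ 0.015679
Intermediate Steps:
T(m, n) = m²
L(u) = 4 - 4*u
P(K) = 12 + 4*K (P(K) = (-4)² - (4 - 4*K) = 16 + (-4 + 4*K) = 12 + 4*K)
P(154)/40053 = (12 + 4*154)/40053 = (12 + 616)*(1/40053) = 628*(1/40053) = 628/40053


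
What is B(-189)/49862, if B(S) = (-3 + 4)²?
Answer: 1/49862 ≈ 2.0055e-5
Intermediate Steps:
B(S) = 1 (B(S) = 1² = 1)
B(-189)/49862 = 1/49862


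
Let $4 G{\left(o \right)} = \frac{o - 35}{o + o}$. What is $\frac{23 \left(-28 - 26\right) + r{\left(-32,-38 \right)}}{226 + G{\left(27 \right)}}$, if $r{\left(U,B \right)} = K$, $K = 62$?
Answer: $- \frac{31860}{6101} \approx -5.2221$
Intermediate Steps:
$G{\left(o \right)} = \frac{-35 + o}{8 o}$ ($G{\left(o \right)} = \frac{\left(o - 35\right) \frac{1}{o + o}}{4} = \frac{\left(-35 + o\right) \frac{1}{2 o}}{4} = \frac{\frac{1}{2} \frac{1}{o} \left(-35 + o\right)}{4} = \frac{-35 + o}{8 o}$)
$r{\left(U,B \right)} = 62$
$\frac{23 \left(-28 - 26\right) + r{\left(-32,-38 \right)}}{226 + G{\left(27 \right)}} = \frac{23 \left(-28 - 26\right) + 62}{226 + \frac{-35 + 27}{8 \cdot 27}} = \frac{23 \left(-54\right) + 62}{226 + \frac{1}{8} \cdot \frac{1}{27} \left(-8\right)} = \frac{-1242 + 62}{226 - \frac{1}{27}} = - \frac{1180}{\frac{6101}{27}} = \left(-1180\right) \frac{27}{6101} = - \frac{31860}{6101}$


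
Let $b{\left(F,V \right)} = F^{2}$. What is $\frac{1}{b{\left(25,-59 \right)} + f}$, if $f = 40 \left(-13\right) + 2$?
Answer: $\frac{1}{107} \approx 0.0093458$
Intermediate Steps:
$f = -518$ ($f = -520 + 2 = -518$)
$\frac{1}{b{\left(25,-59 \right)} + f} = \frac{1}{25^{2} - 518} = \frac{1}{625 - 518} = \frac{1}{107}$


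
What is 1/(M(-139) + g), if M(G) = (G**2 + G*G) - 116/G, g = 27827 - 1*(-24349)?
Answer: 139/12623818 ≈ 1.1011e-5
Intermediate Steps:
g = 52176 (g = 27827 + 24349 = 52176)
M(G) = -116/G + 2*G**2 (M(G) = (G**2 + G**2) - 116/G = 2*G**2 - 116/G = -116/G + 2*G**2)
1/(M(-139) + g) = 1/(2*(-58 + (-139)**3)/(-139) + 52176) = 1/(2*(-1/139)*(-58 - 2685619) + 52176) = 1/(2*(-1/139)*(-2685677) + 52176) = 1/(5371354/139 + 52176) = 1/(12623818/139) = 139/12623818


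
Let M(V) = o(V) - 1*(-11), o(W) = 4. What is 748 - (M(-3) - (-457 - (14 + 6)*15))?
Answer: -24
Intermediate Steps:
M(V) = 15 (M(V) = 4 - 1*(-11) = 4 + 11 = 15)
748 - (M(-3) - (-457 - (14 + 6)*15)) = 748 - (15 - (-457 - (14 + 6)*15)) = 748 - (15 - (-457 - 20*15)) = 748 - (15 - (-457 - 1*300)) = 748 - (15 - (-457 - 300)) = 748 - (15 - 1*(-757)) = 748 - (15 + 757) = 748 - 1*772 = 748 - 772 = -24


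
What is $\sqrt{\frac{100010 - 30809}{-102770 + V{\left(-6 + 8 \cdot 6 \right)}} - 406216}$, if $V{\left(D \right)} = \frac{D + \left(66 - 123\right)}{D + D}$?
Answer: $\frac{2 i \sqrt{840907137866744605}}{2877565} \approx 637.35 i$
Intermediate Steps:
$V{\left(D \right)} = \frac{-57 + D}{2 D}$ ($V{\left(D \right)} = \frac{D - 57}{2 D} = \left(-57 + D\right) \frac{1}{2 D} = \frac{-57 + D}{2 D}$)
$\sqrt{\frac{100010 - 30809}{-102770 + V{\left(-6 + 8 \cdot 6 \right)}} - 406216} = \sqrt{\frac{100010 - 30809}{-102770 + \frac{-57 + \left(-6 + 8 \cdot 6\right)}{2 \left(-6 + 8 \cdot 6\right)}} - 406216} = \sqrt{\frac{69201}{-102770 + \frac{-57 + \left(-6 + 48\right)}{2 \left(-6 + 48\right)}} - 406216} = \sqrt{\frac{69201}{-102770 + \frac{-57 + 42}{2 \cdot 42}} - 406216} = \sqrt{\frac{69201}{-102770 + \frac{1}{2} \cdot \frac{1}{42} \left(-15\right)} - 406216} = \sqrt{\frac{69201}{-102770 - \frac{5}{28}} - 406216} = \sqrt{\frac{69201}{- \frac{2877565}{28}} - 406216} = \sqrt{69201 \left(- \frac{28}{2877565}\right) - 406216} = \sqrt{- \frac{1937628}{2877565} - 406216} = \sqrt{- \frac{1168914881668}{2877565}} = \frac{2 i \sqrt{840907137866744605}}{2877565}$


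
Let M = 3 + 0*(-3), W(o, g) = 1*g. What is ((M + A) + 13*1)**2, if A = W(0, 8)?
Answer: 576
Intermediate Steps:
W(o, g) = g
A = 8
M = 3 (M = 3 + 0 = 3)
((M + A) + 13*1)**2 = ((3 + 8) + 13*1)**2 = (11 + 13)**2 = 24**2 = 576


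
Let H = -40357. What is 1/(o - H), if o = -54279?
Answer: -1/13922 ≈ -7.1829e-5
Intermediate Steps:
1/(o - H) = 1/(-54279 - 1*(-40357)) = 1/(-54279 + 40357) = 1/(-13922) = -1/13922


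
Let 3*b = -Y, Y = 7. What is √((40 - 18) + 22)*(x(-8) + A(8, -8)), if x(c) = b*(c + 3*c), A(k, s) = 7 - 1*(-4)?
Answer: 514*√11/3 ≈ 568.25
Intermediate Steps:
A(k, s) = 11 (A(k, s) = 7 + 4 = 11)
b = -7/3 (b = (-1*7)/3 = (⅓)*(-7) = -7/3 ≈ -2.3333)
x(c) = -28*c/3 (x(c) = -7*(c + 3*c)/3 = -28*c/3)
√((40 - 18) + 22)*(x(-8) + A(8, -8)) = √((40 - 18) + 22)*(-28/3*(-8) + 11) = √(22 + 22)*(224/3 + 11) = √44*(257/3) = (2*√11)*(257/3) = 514*√11/3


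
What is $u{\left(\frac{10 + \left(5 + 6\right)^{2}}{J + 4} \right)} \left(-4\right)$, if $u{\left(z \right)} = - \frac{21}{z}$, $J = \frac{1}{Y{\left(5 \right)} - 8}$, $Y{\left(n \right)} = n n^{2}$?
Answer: $\frac{13132}{5109} \approx 2.5704$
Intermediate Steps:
$Y{\left(n \right)} = n^{3}$
$J = \frac{1}{117}$ ($J = \frac{1}{5^{3} - 8} = \frac{1}{125 - 8} = \frac{1}{117} \approx 0.008547$)
$u{\left(\frac{10 + \left(5 + 6\right)^{2}}{J + 4} \right)} \left(-4\right) = - \frac{21}{\left(10 + \left(5 + 6\right)^{2}\right) \frac{1}{\frac{1}{117} + 4}} \left(-4\right) = - \frac{21}{\left(10 + 11^{2}\right) \frac{1}{\frac{469}{117}}} \left(-4\right) = - \frac{21}{\left(10 + 121\right) \frac{117}{469}} \left(-4\right) = - \frac{21}{131 \cdot \frac{117}{469}} \left(-4\right) = - \frac{21}{\frac{15327}{469}} \left(-4\right) = \left(-21\right) \frac{469}{15327} \left(-4\right) = \left(- \frac{3283}{5109}\right) \left(-4\right) = \frac{13132}{5109}$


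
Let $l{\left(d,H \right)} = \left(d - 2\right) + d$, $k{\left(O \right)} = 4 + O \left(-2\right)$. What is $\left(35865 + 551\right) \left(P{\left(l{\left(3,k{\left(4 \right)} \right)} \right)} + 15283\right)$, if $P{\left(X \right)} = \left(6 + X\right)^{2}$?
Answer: $560187328$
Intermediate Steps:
$k{\left(O \right)} = 4 - 2 O$
$l{\left(d,H \right)} = -2 + 2 d$ ($l{\left(d,H \right)} = \left(-2 + d\right) + d = -2 + 2 d$)
$\left(35865 + 551\right) \left(P{\left(l{\left(3,k{\left(4 \right)} \right)} \right)} + 15283\right) = \left(35865 + 551\right) \left(\left(6 + \left(-2 + 2 \cdot 3\right)\right)^{2} + 15283\right) = 36416 \left(\left(6 + \left(-2 + 6\right)\right)^{2} + 15283\right) = 36416 \left(\left(6 + 4\right)^{2} + 15283\right) = 36416 \left(10^{2} + 15283\right) = 36416 \left(100 + 15283\right) = 36416 \cdot 15383 = 560187328$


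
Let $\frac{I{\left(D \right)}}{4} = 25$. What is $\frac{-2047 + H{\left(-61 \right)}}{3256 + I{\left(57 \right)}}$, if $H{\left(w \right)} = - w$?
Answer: $- \frac{993}{1678} \approx -0.59178$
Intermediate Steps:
$I{\left(D \right)} = 100$ ($I{\left(D \right)} = 4 \cdot 25 = 100$)
$\frac{-2047 + H{\left(-61 \right)}}{3256 + I{\left(57 \right)}} = \frac{-2047 - -61}{3256 + 100} = \frac{-2047 + 61}{3356} = \left(-1986\right) \frac{1}{3356} = - \frac{993}{1678}$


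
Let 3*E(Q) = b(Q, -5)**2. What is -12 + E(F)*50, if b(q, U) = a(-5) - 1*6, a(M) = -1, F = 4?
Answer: 2414/3 ≈ 804.67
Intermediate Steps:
b(q, U) = -7 (b(q, U) = -1 - 1*6 = -1 - 6 = -7)
E(Q) = 49/3 (E(Q) = (1/3)*(-7)**2 = (1/3)*49 = 49/3)
-12 + E(F)*50 = -12 + (49/3)*50 = -12 + 2450/3 = 2414/3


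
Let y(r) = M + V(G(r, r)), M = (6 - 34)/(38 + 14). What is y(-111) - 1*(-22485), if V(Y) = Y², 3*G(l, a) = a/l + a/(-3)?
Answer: 2649454/117 ≈ 22645.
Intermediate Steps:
G(l, a) = -a/9 + a/(3*l) (G(l, a) = (a/l + a/(-3))/3 = (a/l + a*(-⅓))/3 = (a/l - a/3)/3 = (-a/3 + a/l)/3 = -a/9 + a/(3*l))
M = -7/13 (M = -28/52 = -28*1/52 = -7/13 ≈ -0.53846)
y(r) = -7/13 + (⅓ - r/9)² (y(r) = -7/13 + (r*(3 - r)/(9*r))² = -7/13 + (⅓ - r/9)²)
y(-111) - 1*(-22485) = (-7/13 + (-3 - 111)²/81) - 1*(-22485) = (-7/13 + (1/81)*(-114)²) + 22485 = (-7/13 + (1/81)*12996) + 22485 = (-7/13 + 1444/9) + 22485 = 18709/117 + 22485 = 2649454/117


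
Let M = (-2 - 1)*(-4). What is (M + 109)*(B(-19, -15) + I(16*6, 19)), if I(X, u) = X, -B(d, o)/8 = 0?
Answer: 11616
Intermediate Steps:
B(d, o) = 0 (B(d, o) = -8*0 = 0)
M = 12 (M = -3*(-4) = 12)
(M + 109)*(B(-19, -15) + I(16*6, 19)) = (12 + 109)*(0 + 16*6) = 121*(0 + 96) = 121*96 = 11616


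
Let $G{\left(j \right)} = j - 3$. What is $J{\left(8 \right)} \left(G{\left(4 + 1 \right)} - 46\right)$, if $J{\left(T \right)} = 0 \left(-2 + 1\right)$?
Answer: $0$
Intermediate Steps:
$J{\left(T \right)} = 0$ ($J{\left(T \right)} = 0 \left(-1\right) = 0$)
$G{\left(j \right)} = -3 + j$ ($G{\left(j \right)} = j - 3 = -3 + j$)
$J{\left(8 \right)} \left(G{\left(4 + 1 \right)} - 46\right) = 0 \left(\left(-3 + \left(4 + 1\right)\right) - 46\right) = 0 \left(\left(-3 + 5\right) - 46\right) = 0 \left(2 - 46\right) = 0 \left(-44\right) = 0$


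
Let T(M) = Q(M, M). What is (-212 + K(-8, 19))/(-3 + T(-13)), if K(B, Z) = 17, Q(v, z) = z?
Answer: 195/16 ≈ 12.188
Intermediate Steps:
T(M) = M
(-212 + K(-8, 19))/(-3 + T(-13)) = (-212 + 17)/(-3 - 13) = -195/(-16) = -195*(-1/16) = 195/16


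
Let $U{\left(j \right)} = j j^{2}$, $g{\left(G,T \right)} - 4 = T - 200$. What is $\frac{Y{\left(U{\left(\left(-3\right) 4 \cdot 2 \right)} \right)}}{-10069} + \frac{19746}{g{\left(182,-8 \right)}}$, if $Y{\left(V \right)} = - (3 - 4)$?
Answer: $- \frac{33137113}{342346} \approx -96.794$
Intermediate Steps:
$g{\left(G,T \right)} = -196 + T$ ($g{\left(G,T \right)} = 4 + \left(T - 200\right) = 4 + \left(-200 + T\right) = -196 + T$)
$U{\left(j \right)} = j^{3}$
$Y{\left(V \right)} = 1$ ($Y{\left(V \right)} = \left(-1\right) \left(-1\right) = 1$)
$\frac{Y{\left(U{\left(\left(-3\right) 4 \cdot 2 \right)} \right)}}{-10069} + \frac{19746}{g{\left(182,-8 \right)}} = 1 \frac{1}{-10069} + \frac{19746}{-196 - 8} = 1 \left(- \frac{1}{10069}\right) + \frac{19746}{-204} = - \frac{1}{10069} + 19746 \left(- \frac{1}{204}\right) = - \frac{1}{10069} - \frac{3291}{34} = - \frac{33137113}{342346}$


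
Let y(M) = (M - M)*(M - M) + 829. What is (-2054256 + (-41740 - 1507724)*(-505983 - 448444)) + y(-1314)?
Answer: 1478848223701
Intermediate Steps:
y(M) = 829 (y(M) = 0*0 + 829 = 0 + 829 = 829)
(-2054256 + (-41740 - 1507724)*(-505983 - 448444)) + y(-1314) = (-2054256 + (-41740 - 1507724)*(-505983 - 448444)) + 829 = (-2054256 - 1549464*(-954427)) + 829 = (-2054256 + 1478850277128) + 829 = 1478848222872 + 829 = 1478848223701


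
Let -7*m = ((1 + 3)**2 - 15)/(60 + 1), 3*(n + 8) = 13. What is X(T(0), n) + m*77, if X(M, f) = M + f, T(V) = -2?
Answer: -1070/183 ≈ -5.8470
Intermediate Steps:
n = -11/3 (n = -8 + (1/3)*13 = -8 + 13/3 = -11/3 ≈ -3.6667)
m = -1/427 (m = -((1 + 3)**2 - 15)/(7*(60 + 1)) = -(4**2 - 15)/(7*61) = -(16 - 15)/(7*61) = -1/(7*61) = -1/7*1/61 = -1/427 ≈ -0.0023419)
X(T(0), n) + m*77 = (-2 - 11/3) - 1/427*77 = -17/3 - 11/61 = -1070/183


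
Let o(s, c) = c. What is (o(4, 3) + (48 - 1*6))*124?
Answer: 5580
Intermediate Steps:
(o(4, 3) + (48 - 1*6))*124 = (3 + (48 - 1*6))*124 = (3 + (48 - 6))*124 = (3 + 42)*124 = 45*124 = 5580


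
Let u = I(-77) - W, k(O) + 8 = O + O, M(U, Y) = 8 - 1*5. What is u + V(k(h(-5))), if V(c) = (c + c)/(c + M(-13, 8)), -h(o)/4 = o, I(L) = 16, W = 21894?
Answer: -765666/35 ≈ -21876.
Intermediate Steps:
h(o) = -4*o
M(U, Y) = 3 (M(U, Y) = 8 - 5 = 3)
k(O) = -8 + 2*O (k(O) = -8 + (O + O) = -8 + 2*O)
u = -21878 (u = 16 - 1*21894 = 16 - 21894 = -21878)
V(c) = 2*c/(3 + c) (V(c) = (c + c)/(c + 3) = (2*c)/(3 + c) = 2*c/(3 + c))
u + V(k(h(-5))) = -21878 + 2*(-8 + 2*(-4*(-5)))/(3 + (-8 + 2*(-4*(-5)))) = -21878 + 2*(-8 + 2*20)/(3 + (-8 + 2*20)) = -21878 + 2*(-8 + 40)/(3 + (-8 + 40)) = -21878 + 2*32/(3 + 32) = -21878 + 2*32/35 = -21878 + 2*32*(1/35) = -21878 + 64/35 = -765666/35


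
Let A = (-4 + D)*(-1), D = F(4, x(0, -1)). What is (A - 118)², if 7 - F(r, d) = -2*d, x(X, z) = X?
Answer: 14641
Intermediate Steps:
F(r, d) = 7 + 2*d (F(r, d) = 7 - (-2)*d = 7 + 2*d)
D = 7 (D = 7 + 2*0 = 7 + 0 = 7)
A = -3 (A = (-4 + 7)*(-1) = 3*(-1) = -3)
(A - 118)² = (-3 - 118)² = (-121)² = 14641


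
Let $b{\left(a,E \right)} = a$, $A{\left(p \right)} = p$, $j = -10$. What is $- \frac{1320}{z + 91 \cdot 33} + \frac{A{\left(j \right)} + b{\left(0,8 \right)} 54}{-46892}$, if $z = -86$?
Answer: $- \frac{30934135}{68391982} \approx -0.45231$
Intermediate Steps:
$- \frac{1320}{z + 91 \cdot 33} + \frac{A{\left(j \right)} + b{\left(0,8 \right)} 54}{-46892} = - \frac{1320}{-86 + 91 \cdot 33} + \frac{-10 + 0 \cdot 54}{-46892} = - \frac{1320}{-86 + 3003} + \left(-10 + 0\right) \left(- \frac{1}{46892}\right) = - \frac{1320}{2917} - - \frac{5}{23446} = \left(-1320\right) \frac{1}{2917} + \frac{5}{23446} = - \frac{1320}{2917} + \frac{5}{23446} = - \frac{30934135}{68391982}$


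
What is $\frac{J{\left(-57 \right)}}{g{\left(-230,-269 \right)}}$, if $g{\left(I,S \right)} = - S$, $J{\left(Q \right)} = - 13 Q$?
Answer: $\frac{741}{269} \approx 2.7546$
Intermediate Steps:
$\frac{J{\left(-57 \right)}}{g{\left(-230,-269 \right)}} = \frac{\left(-13\right) \left(-57\right)}{\left(-1\right) \left(-269\right)} = \frac{741}{269}$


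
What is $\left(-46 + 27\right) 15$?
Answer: $-285$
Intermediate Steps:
$\left(-46 + 27\right) 15 = \left(-19\right) 15 = -285$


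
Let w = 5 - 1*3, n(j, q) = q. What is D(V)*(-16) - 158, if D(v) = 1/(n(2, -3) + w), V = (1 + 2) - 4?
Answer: -142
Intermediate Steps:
V = -1 (V = 3 - 4 = -1)
w = 2 (w = 5 - 3 = 2)
D(v) = -1 (D(v) = 1/(-3 + 2) = 1/(-1) = -1)
D(V)*(-16) - 158 = -1*(-16) - 158 = 16 - 158 = -142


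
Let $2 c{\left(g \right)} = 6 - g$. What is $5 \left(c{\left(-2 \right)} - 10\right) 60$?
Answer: $-1800$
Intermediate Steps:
$c{\left(g \right)} = 3 - \frac{g}{2}$ ($c{\left(g \right)} = \frac{6 - g}{2} = 3 - \frac{g}{2}$)
$5 \left(c{\left(-2 \right)} - 10\right) 60 = 5 \left(\left(3 - -1\right) - 10\right) 60 = 5 \left(\left(3 + 1\right) - 10\right) 60 = 5 \left(4 - 10\right) 60 = 5 \left(-6\right) 60 = \left(-30\right) 60 = -1800$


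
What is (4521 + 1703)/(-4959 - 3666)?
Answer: -6224/8625 ≈ -0.72162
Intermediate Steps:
(4521 + 1703)/(-4959 - 3666) = 6224/(-8625) = 6224*(-1/8625) = -6224/8625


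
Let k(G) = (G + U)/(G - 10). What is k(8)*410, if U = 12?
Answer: -4100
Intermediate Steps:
k(G) = (12 + G)/(-10 + G) (k(G) = (G + 12)/(G - 10) = (12 + G)/(-10 + G))
k(8)*410 = ((12 + 8)/(-10 + 8))*410 = (20/(-2))*410 = -1/2*20*410 = -10*410 = -4100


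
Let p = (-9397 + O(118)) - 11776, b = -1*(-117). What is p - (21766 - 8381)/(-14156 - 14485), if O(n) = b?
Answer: -603051511/28641 ≈ -21056.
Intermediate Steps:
b = 117
O(n) = 117
p = -21056 (p = (-9397 + 117) - 11776 = -9280 - 11776 = -21056)
p - (21766 - 8381)/(-14156 - 14485) = -21056 - (21766 - 8381)/(-14156 - 14485) = -21056 - 13385/(-28641) = -21056 - 13385*(-1)/28641 = -21056 - 1*(-13385/28641) = -21056 + 13385/28641 = -603051511/28641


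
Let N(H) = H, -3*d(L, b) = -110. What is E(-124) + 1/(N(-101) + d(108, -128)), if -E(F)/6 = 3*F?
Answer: 430773/193 ≈ 2232.0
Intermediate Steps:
d(L, b) = 110/3 (d(L, b) = -1/3*(-110) = 110/3)
E(F) = -18*F
E(-124) + 1/(N(-101) + d(108, -128)) = -18*(-124) + 1/(-101 + 110/3) = 2232 + 1/(-193/3) = 2232 - 3/193 = 430773/193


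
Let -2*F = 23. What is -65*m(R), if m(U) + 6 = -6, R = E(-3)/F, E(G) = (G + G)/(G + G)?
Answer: 780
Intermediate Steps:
F = -23/2 (F = -1/2*23 = -23/2 ≈ -11.500)
E(G) = 1 (E(G) = (2*G)/((2*G)) = (2*G)*(1/(2*G)) = 1)
R = -2/23 (R = 1/(-23/2) = 1*(-2/23) = -2/23 ≈ -0.086957)
m(U) = -12 (m(U) = -6 - 6 = -12)
-65*m(R) = -65*(-12) = 780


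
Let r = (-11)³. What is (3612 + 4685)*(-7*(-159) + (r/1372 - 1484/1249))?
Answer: 15793916116609/1713628 ≈ 9.2167e+6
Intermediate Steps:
r = -1331
(3612 + 4685)*(-7*(-159) + (r/1372 - 1484/1249)) = (3612 + 4685)*(-7*(-159) + (-1331/1372 - 1484/1249)) = 8297*(1113 + (-1331*1/1372 - 1484*1/1249)) = 8297*(1113 + (-1331/1372 - 1484/1249)) = 8297*(1113 - 3698467/1713628) = 8297*(1903569497/1713628) = 15793916116609/1713628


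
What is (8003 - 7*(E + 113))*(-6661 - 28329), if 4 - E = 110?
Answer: -278310460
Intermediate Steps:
E = -106 (E = 4 - 1*110 = 4 - 110 = -106)
(8003 - 7*(E + 113))*(-6661 - 28329) = (8003 - 7*(-106 + 113))*(-6661 - 28329) = (8003 - 7*7)*(-34990) = (8003 - 49)*(-34990) = 7954*(-34990) = -278310460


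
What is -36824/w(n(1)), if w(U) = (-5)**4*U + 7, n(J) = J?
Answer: -4603/79 ≈ -58.266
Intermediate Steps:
w(U) = 7 + 625*U (w(U) = 625*U + 7 = 7 + 625*U)
-36824/w(n(1)) = -36824/(7 + 625*1) = -36824/(7 + 625) = -36824/632 = -36824*1/632 = -4603/79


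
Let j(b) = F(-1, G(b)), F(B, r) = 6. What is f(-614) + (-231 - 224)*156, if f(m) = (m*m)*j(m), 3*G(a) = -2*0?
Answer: 2190996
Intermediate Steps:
G(a) = 0 (G(a) = (-2*0)/3 = (⅓)*0 = 0)
j(b) = 6
f(m) = 6*m² (f(m) = (m*m)*6 = m²*6 = 6*m²)
f(-614) + (-231 - 224)*156 = 6*(-614)² + (-231 - 224)*156 = 6*376996 - 455*156 = 2261976 - 70980 = 2190996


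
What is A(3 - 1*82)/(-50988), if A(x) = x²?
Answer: -6241/50988 ≈ -0.12240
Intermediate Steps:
A(3 - 1*82)/(-50988) = (3 - 1*82)²/(-50988) = (3 - 82)²*(-1/50988) = (-79)²*(-1/50988) = 6241*(-1/50988) = -6241/50988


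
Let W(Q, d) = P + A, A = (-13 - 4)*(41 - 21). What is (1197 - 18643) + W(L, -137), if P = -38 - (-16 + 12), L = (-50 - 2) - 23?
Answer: -17820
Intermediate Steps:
L = -75 (L = -52 - 23 = -75)
A = -340 (A = -17*20 = -340)
P = -34 (P = -38 - 1*(-4) = -38 + 4 = -34)
W(Q, d) = -374 (W(Q, d) = -34 - 340 = -374)
(1197 - 18643) + W(L, -137) = (1197 - 18643) - 374 = -17446 - 374 = -17820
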